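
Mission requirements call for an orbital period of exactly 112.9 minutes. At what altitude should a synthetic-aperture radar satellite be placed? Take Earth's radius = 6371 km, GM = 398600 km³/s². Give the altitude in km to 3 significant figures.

1370 km

T = 112.9 min = 6774.0 s.
From T = 2π√(a³/μ): a = (μ T²/4π²)^(1/3) = (398600 × 6774.0² / 4π²)^(1/3) = 7738 km.
Altitude h = a − R = 7738 − 6371 = 1367 km.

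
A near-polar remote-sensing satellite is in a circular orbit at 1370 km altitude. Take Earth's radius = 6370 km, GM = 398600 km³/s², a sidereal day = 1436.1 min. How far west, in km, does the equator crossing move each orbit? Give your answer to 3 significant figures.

Semi-major axis a = 6370 + 1370 = 7740 km. Period T = 2π√(a³/μ) = 2π√(7740³/398600) = 6776.8 s = 112.95 min.
During one orbit Earth rotates (6776.8 / 86166) × 360° = 28.31°.
At the equator that is 28.31° × (2π·6370/360) km/° = 28.31 × 111.2 = 3148 km.

3150 km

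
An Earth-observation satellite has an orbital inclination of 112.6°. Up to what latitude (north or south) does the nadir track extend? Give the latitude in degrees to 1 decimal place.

67.4°

Retrograde orbit: the ground track reaches ±(180° − i) = ±(180 − 112.6) = ±67.4°.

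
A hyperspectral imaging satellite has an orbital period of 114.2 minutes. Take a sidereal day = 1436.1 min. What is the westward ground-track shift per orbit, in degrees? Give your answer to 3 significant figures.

28.6°

T = 114.2 min = 6852.0 s.
During one orbit Earth rotates (6852.0 / 86166) × 360° = 28.63°.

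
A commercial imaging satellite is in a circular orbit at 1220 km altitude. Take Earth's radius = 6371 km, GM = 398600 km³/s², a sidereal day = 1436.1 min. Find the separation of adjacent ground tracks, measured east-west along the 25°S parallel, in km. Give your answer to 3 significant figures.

Semi-major axis a = 6371 + 1220 = 7591 km. Period T = 2π√(a³/μ) = 2π√(7591³/398600) = 6582.0 s = 109.70 min.
Node shift per orbit = (6582.0/86166) × 360° = 27.50°.
Equatorial spacing = 27.50 × 111.2 km/° = 3058 km.
At 25° latitude, spacing = 3058 × cos(25°) = 2771 km.

2770 km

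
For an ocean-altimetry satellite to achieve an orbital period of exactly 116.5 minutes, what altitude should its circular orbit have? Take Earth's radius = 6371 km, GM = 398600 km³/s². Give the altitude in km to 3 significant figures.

T = 116.5 min = 6990.0 s.
From T = 2π√(a³/μ): a = (μ T²/4π²)^(1/3) = (398600 × 6990.0² / 4π²)^(1/3) = 7902 km.
Altitude h = a − R = 7902 − 6371 = 1531 km.

1530 km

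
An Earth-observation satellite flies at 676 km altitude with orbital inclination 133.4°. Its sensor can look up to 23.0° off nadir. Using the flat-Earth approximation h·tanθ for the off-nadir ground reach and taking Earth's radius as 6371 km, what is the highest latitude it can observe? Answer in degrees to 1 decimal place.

Retrograde orbit: the ground track reaches ±(180° − i) = ±(180 − 133.4) = ±46.6°.
Sensor half-swath on the ground ≈ 676·tan(23.0°) = 287 km = 2.58° of latitude.
Maximum observable latitude ≈ 46.6 + 2.58 = 49.2°.

49.2°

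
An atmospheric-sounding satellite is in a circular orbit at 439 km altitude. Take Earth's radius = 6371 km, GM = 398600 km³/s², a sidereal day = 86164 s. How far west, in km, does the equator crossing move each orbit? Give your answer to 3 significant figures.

2600 km

Semi-major axis a = 6371 + 439 = 6810 km. Period T = 2π√(a³/μ) = 2π√(6810³/398600) = 5592.8 s = 93.21 min.
During one orbit Earth rotates (5592.8 / 86164) × 360° = 23.37°.
At the equator that is 23.37° × (2π·6371/360) km/° = 23.37 × 111.2 = 2598 km.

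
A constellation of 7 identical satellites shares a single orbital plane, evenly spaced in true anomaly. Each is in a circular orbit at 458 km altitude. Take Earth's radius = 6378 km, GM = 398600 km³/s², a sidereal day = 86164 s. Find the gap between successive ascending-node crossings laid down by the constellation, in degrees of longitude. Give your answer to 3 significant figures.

3.36°

Semi-major axis a = 6378 + 458 = 6836 km. Period T = 2π√(a³/μ) = 2π√(6836³/398600) = 5624.9 s = 93.75 min.
Single-satellite node shift = (5624.9/86164) × 360° = 23.50°.
With 7 satellites evenly phased, successive equator crossings are 23.50/7 = 3.357° apart.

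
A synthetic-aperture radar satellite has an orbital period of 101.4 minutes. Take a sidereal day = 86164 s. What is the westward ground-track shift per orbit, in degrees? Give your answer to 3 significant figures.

25.4°

T = 101.4 min = 6084.0 s.
During one orbit Earth rotates (6084.0 / 86164) × 360° = 25.42°.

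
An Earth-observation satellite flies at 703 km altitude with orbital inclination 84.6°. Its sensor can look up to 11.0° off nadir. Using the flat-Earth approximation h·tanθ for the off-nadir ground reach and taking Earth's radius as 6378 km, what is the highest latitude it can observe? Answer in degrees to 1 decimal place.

For a prograde orbit the ground track reaches latitude ±i = ±84.6°.
Sensor half-swath on the ground ≈ 703·tan(11.0°) = 137 km = 1.23° of latitude.
Maximum observable latitude ≈ 84.6 + 1.23 = 85.8°.

85.8°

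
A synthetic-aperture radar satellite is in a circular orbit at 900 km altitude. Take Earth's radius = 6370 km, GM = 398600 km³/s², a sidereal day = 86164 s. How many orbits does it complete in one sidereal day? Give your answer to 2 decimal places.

13.97

Semi-major axis a = 6370 + 900 = 7270 km. Period T = 2π√(a³/μ) = 2π√(7270³/398600) = 6169.0 s = 102.82 min.
Orbits per sidereal day = 86164 / 6169.0 = 13.967.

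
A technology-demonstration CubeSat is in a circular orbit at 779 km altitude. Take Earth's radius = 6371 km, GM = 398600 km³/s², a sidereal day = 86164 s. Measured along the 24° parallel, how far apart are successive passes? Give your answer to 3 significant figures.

Semi-major axis a = 6371 + 779 = 7150 km. Period T = 2π√(a³/μ) = 2π√(7150³/398600) = 6016.9 s = 100.28 min.
Node shift per orbit = (6016.9/86164) × 360° = 25.14°.
Equatorial spacing = 25.14 × 111.2 km/° = 2795 km.
At 24° latitude, spacing = 2795 × cos(24°) = 2554 km.

2550 km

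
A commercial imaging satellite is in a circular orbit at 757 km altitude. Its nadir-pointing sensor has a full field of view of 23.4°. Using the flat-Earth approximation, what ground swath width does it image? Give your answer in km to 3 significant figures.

314 km

Half-angle = 23.4°/2 = 11.7°.
Swath width ≈ 2h·tan(θ/2) = 2 × 757 × tan(11.7°) = 313.5 km.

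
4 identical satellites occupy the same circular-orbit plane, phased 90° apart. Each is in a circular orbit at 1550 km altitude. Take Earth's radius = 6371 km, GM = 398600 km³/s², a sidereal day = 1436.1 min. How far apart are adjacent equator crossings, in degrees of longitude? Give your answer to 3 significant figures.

Semi-major axis a = 6371 + 1550 = 7921 km. Period T = 2π√(a³/μ) = 2π√(7921³/398600) = 7015.9 s = 116.93 min.
Single-satellite node shift = (7015.9/86166) × 360° = 29.31°.
With 4 satellites evenly phased, successive equator crossings are 29.31/4 = 7.328° apart.

7.33°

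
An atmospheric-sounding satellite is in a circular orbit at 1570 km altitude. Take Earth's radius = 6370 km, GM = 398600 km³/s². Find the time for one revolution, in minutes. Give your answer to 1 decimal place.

Semi-major axis a = 6370 + 1570 = 7940 km. Period T = 2π√(a³/μ) = 2π√(7940³/398600) = 7041.1 s = 117.35 min.

117.4 min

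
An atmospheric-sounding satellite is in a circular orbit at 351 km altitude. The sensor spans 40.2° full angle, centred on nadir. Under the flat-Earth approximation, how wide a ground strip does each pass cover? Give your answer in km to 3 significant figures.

Half-angle = 40.2°/2 = 20.1°.
Swath width ≈ 2h·tan(θ/2) = 2 × 351 × tan(20.1°) = 256.9 km.

257 km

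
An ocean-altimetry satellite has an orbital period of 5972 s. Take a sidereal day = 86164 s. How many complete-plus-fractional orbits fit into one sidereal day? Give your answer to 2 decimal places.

Orbits per sidereal day = 86164 / 5972.0 = 14.428.

14.43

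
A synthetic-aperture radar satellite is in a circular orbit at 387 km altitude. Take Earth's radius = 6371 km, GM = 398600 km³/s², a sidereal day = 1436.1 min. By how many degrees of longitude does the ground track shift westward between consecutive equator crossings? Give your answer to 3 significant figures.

Semi-major axis a = 6371 + 387 = 6758 km. Period T = 2π√(a³/μ) = 2π√(6758³/398600) = 5528.9 s = 92.15 min.
During one orbit Earth rotates (5528.9 / 86166) × 360° = 23.10°.

23.1°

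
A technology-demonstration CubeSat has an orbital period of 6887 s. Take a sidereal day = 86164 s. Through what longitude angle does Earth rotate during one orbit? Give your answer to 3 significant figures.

28.8°

During one orbit Earth rotates (6887.0 / 86164) × 360° = 28.77°.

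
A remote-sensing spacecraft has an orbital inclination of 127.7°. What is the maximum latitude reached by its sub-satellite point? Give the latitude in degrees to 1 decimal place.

Retrograde orbit: the ground track reaches ±(180° − i) = ±(180 − 127.7) = ±52.3°.

52.3°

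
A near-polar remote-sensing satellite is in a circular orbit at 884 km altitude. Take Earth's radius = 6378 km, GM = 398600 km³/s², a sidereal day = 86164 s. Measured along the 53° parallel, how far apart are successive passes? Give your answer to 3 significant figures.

Semi-major axis a = 6378 + 884 = 7262 km. Period T = 2π√(a³/μ) = 2π√(7262³/398600) = 6158.8 s = 102.65 min.
Node shift per orbit = (6158.8/86164) × 360° = 25.73°.
Equatorial spacing = 25.73 × 111.3 km/° = 2864 km.
At 53° latitude, spacing = 2864 × cos(53°) = 1724 km.

1720 km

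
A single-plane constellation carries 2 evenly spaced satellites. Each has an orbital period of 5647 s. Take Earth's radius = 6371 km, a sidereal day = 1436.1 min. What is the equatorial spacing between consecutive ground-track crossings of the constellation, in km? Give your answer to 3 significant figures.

1310 km

Single-satellite node shift = (5647.0/86166) × 360° = 23.59°.
With 2 satellites evenly phased, successive equator crossings are 23.59/2 = 11.797° apart.
That is 11.797 × 111.2 = 1312 km at the equator.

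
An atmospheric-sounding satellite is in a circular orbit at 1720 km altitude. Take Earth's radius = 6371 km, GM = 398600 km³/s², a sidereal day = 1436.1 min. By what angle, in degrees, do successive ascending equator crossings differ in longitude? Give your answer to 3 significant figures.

Semi-major axis a = 6371 + 1720 = 8091 km. Period T = 2π√(a³/μ) = 2π√(8091³/398600) = 7242.9 s = 120.72 min.
During one orbit Earth rotates (7242.9 / 86166) × 360° = 30.26°.

30.3°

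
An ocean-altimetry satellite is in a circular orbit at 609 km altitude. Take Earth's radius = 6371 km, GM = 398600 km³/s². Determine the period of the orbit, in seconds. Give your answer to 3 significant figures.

Semi-major axis a = 6371 + 609 = 6980 km. Period T = 2π√(a³/μ) = 2π√(6980³/398600) = 5803.6 s = 96.73 min.

5800 seconds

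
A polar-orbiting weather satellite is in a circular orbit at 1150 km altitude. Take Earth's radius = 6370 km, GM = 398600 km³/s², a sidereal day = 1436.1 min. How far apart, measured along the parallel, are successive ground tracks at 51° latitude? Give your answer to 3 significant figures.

1900 km

Semi-major axis a = 6370 + 1150 = 7520 km. Period T = 2π√(a³/μ) = 2π√(7520³/398600) = 6489.9 s = 108.16 min.
Node shift per orbit = (6489.9/86166) × 360° = 27.11°.
Equatorial spacing = 27.11 × 111.2 km/° = 3015 km.
At 51° latitude, spacing = 3015 × cos(51°) = 1897 km.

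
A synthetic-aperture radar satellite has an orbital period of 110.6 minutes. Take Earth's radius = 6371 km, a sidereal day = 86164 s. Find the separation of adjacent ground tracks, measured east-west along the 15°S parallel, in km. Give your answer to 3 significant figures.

T = 110.6 min = 6636.0 s.
Node shift per orbit = (6636.0/86164) × 360° = 27.73°.
Equatorial spacing = 27.73 × 111.2 km/° = 3083 km.
At 15° latitude, spacing = 3083 × cos(15°) = 2978 km.

2980 km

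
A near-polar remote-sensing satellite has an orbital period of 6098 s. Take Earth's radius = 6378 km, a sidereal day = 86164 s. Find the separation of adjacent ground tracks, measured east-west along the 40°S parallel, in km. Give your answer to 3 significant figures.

2170 km

Node shift per orbit = (6098.0/86164) × 360° = 25.48°.
Equatorial spacing = 25.48 × 111.3 km/° = 2836 km.
At 40° latitude, spacing = 2836 × cos(40°) = 2173 km.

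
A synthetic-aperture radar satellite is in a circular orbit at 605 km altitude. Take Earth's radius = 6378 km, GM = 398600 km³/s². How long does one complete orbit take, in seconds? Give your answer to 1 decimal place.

5807.3 seconds

Semi-major axis a = 6378 + 605 = 6983 km. Period T = 2π√(a³/μ) = 2π√(6983³/398600) = 5807.3 s = 96.79 min.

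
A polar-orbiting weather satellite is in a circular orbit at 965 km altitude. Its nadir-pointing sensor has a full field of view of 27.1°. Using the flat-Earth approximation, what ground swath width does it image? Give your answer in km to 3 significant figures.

Half-angle = 27.1°/2 = 13.55°.
Swath width ≈ 2h·tan(θ/2) = 2 × 965 × tan(13.55°) = 465.1 km.

465 km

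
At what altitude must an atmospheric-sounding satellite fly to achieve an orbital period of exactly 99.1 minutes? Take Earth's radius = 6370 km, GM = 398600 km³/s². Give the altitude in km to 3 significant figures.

724 km

T = 99.1 min = 5946.0 s.
From T = 2π√(a³/μ): a = (μ T²/4π²)^(1/3) = (398600 × 5946.0² / 4π²)^(1/3) = 7094 km.
Altitude h = a − R = 7094 − 6370 = 724 km.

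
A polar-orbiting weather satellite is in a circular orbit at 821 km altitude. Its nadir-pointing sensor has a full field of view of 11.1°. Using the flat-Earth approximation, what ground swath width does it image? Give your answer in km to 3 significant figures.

Half-angle = 11.1°/2 = 5.55°.
Swath width ≈ 2h·tan(θ/2) = 2 × 821 × tan(5.55°) = 159.6 km.

160 km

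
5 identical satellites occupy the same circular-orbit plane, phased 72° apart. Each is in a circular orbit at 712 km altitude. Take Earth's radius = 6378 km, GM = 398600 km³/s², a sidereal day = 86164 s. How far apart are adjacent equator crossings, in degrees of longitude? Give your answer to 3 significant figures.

4.96°

Semi-major axis a = 6378 + 712 = 7090 km. Period T = 2π√(a³/μ) = 2π√(7090³/398600) = 5941.3 s = 99.02 min.
Single-satellite node shift = (5941.3/86164) × 360° = 24.82°.
With 5 satellites evenly phased, successive equator crossings are 24.82/5 = 4.965° apart.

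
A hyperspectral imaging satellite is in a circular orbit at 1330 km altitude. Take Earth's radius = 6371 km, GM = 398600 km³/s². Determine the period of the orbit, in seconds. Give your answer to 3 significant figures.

Semi-major axis a = 6371 + 1330 = 7701 km. Period T = 2π√(a³/μ) = 2π√(7701³/398600) = 6725.6 s = 112.09 min.

6730 seconds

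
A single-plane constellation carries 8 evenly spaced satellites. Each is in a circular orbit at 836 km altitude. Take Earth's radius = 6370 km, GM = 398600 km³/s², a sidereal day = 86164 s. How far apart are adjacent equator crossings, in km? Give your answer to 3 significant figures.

Semi-major axis a = 6370 + 836 = 7206 km. Period T = 2π√(a³/μ) = 2π√(7206³/398600) = 6087.7 s = 101.46 min.
Single-satellite node shift = (6087.7/86164) × 360° = 25.43°.
With 8 satellites evenly phased, successive equator crossings are 25.43/8 = 3.179° apart.
That is 3.179 × 111.2 = 353 km at the equator.

353 km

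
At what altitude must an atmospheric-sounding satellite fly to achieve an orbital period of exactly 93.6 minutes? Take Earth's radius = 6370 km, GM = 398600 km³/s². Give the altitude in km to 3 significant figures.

T = 93.6 min = 5616.0 s.
From T = 2π√(a³/μ): a = (μ T²/4π²)^(1/3) = (398600 × 5616.0² / 4π²)^(1/3) = 6829 km.
Altitude h = a − R = 6829 − 6370 = 459 km.

459 km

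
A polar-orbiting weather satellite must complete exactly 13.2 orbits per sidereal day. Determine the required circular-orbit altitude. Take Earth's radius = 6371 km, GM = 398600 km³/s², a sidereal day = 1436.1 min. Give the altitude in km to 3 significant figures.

1180 km

Required period T = 86166 / 13.2 = 6527.7 s.
From T = 2π√(a³/μ): a = (μ T²/4π²)^(1/3) = (398600 × 6527.7² / 4π²)^(1/3) = 7549 km.
Altitude h = a − R = 7549 − 6371 = 1178 km.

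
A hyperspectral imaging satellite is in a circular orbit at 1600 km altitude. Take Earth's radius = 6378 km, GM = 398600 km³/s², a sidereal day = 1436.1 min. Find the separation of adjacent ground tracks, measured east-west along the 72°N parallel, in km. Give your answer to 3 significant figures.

1020 km

Semi-major axis a = 6378 + 1600 = 7978 km. Period T = 2π√(a³/μ) = 2π√(7978³/398600) = 7091.7 s = 118.20 min.
Node shift per orbit = (7091.7/86166) × 360° = 29.63°.
Equatorial spacing = 29.63 × 111.3 km/° = 3298 km.
At 72° latitude, spacing = 3298 × cos(72°) = 1019 km.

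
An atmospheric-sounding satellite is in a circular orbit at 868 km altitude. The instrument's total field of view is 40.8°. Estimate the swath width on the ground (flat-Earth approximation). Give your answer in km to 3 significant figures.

Half-angle = 40.8°/2 = 20.4°.
Swath width ≈ 2h·tan(θ/2) = 2 × 868 × tan(20.4°) = 645.6 km.

646 km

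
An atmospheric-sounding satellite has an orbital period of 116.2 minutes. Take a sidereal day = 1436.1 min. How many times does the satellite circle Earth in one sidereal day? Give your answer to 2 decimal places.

12.36

T = 116.2 min = 6972.0 s.
Orbits per sidereal day = 86166 / 6972.0 = 12.359.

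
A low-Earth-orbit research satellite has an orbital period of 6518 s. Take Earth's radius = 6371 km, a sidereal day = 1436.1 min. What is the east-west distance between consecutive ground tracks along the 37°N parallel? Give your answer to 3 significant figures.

2420 km

Node shift per orbit = (6518.0/86166) × 360° = 27.23°.
Equatorial spacing = 27.23 × 111.2 km/° = 3028 km.
At 37° latitude, spacing = 3028 × cos(37°) = 2418 km.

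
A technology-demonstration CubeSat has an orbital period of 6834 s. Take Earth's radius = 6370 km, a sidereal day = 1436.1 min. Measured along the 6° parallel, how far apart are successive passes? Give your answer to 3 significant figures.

Node shift per orbit = (6834.0/86166) × 360° = 28.55°.
Equatorial spacing = 28.55 × 111.2 km/° = 3174 km.
At 6° latitude, spacing = 3174 × cos(6°) = 3157 km.

3160 km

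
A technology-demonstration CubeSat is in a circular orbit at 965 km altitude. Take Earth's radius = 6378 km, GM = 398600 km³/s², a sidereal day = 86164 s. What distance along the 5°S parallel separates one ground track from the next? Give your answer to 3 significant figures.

2900 km

Semi-major axis a = 6378 + 965 = 7343 km. Period T = 2π√(a³/μ) = 2π√(7343³/398600) = 6262.1 s = 104.37 min.
Node shift per orbit = (6262.1/86164) × 360° = 26.16°.
Equatorial spacing = 26.16 × 111.3 km/° = 2912 km.
At 5° latitude, spacing = 2912 × cos(5°) = 2901 km.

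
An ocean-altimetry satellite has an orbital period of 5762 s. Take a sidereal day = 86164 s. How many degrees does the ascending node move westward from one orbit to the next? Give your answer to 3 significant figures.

During one orbit Earth rotates (5762.0 / 86164) × 360° = 24.07°.

24.1°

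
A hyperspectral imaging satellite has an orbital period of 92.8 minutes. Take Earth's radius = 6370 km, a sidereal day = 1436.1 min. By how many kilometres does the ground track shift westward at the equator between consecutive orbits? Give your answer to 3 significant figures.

2590 km

T = 92.8 min = 5568.0 s.
During one orbit Earth rotates (5568.0 / 86166) × 360° = 23.26°.
At the equator that is 23.26° × (2π·6370/360) km/° = 23.26 × 111.2 = 2586 km.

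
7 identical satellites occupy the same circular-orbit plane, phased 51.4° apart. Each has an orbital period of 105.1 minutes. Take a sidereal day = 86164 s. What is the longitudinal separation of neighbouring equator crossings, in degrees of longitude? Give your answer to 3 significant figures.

T = 105.1 min = 6306.0 s.
Single-satellite node shift = (6306.0/86164) × 360° = 26.35°.
With 7 satellites evenly phased, successive equator crossings are 26.35/7 = 3.764° apart.

3.76°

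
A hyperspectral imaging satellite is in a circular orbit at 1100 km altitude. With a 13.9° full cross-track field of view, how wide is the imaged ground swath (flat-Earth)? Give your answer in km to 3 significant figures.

268 km

Half-angle = 13.9°/2 = 6.95°.
Swath width ≈ 2h·tan(θ/2) = 2 × 1100 × tan(6.95°) = 268.2 km.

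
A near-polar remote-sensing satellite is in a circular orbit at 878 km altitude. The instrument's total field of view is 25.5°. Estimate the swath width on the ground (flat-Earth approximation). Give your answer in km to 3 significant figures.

Half-angle = 25.5°/2 = 12.75°.
Swath width ≈ 2h·tan(θ/2) = 2 × 878 × tan(12.75°) = 397.3 km.

397 km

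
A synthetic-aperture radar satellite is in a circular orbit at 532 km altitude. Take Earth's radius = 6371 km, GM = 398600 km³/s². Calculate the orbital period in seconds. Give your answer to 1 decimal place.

5707.8 seconds

Semi-major axis a = 6371 + 532 = 6903 km. Period T = 2π√(a³/μ) = 2π√(6903³/398600) = 5707.8 s = 95.13 min.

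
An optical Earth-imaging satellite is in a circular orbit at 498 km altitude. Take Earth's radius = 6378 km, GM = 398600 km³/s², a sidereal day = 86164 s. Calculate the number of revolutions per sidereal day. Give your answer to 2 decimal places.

Semi-major axis a = 6378 + 498 = 6876 km. Period T = 2π√(a³/μ) = 2π√(6876³/398600) = 5674.3 s = 94.57 min.
Orbits per sidereal day = 86164 / 5674.3 = 15.185.

15.18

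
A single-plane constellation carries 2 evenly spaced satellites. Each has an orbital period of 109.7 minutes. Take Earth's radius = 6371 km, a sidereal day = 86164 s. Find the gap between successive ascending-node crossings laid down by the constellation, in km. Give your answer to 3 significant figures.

T = 109.7 min = 6582.0 s.
Single-satellite node shift = (6582.0/86164) × 360° = 27.50°.
With 2 satellites evenly phased, successive equator crossings are 27.50/2 = 13.750° apart.
That is 13.750 × 111.2 = 1529 km at the equator.

1530 km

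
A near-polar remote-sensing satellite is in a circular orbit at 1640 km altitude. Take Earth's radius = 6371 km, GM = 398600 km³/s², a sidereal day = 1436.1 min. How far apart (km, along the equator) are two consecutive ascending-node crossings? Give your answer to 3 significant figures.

3320 km

Semi-major axis a = 6371 + 1640 = 8011 km. Period T = 2π√(a³/μ) = 2π√(8011³/398600) = 7135.8 s = 118.93 min.
During one orbit Earth rotates (7135.8 / 86166) × 360° = 29.81°.
At the equator that is 29.81° × (2π·6371/360) km/° = 29.81 × 111.2 = 3315 km.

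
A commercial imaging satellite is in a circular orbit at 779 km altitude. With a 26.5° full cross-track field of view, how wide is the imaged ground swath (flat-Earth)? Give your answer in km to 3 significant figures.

367 km

Half-angle = 26.5°/2 = 13.25°.
Swath width ≈ 2h·tan(θ/2) = 2 × 779 × tan(13.25°) = 366.9 km.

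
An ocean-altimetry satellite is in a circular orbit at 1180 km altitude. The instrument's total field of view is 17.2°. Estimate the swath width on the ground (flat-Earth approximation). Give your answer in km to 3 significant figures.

357 km

Half-angle = 17.2°/2 = 8.6°.
Swath width ≈ 2h·tan(θ/2) = 2 × 1180 × tan(8.6°) = 356.9 km.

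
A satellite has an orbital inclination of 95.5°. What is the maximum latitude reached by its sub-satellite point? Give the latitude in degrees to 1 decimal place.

Retrograde orbit: the ground track reaches ±(180° − i) = ±(180 − 95.5) = ±84.5°.

84.5°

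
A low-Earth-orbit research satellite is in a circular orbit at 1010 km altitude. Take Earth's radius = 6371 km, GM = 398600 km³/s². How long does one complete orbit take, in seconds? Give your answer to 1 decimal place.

6310.8 seconds

Semi-major axis a = 6371 + 1010 = 7381 km. Period T = 2π√(a³/μ) = 2π√(7381³/398600) = 6310.8 s = 105.18 min.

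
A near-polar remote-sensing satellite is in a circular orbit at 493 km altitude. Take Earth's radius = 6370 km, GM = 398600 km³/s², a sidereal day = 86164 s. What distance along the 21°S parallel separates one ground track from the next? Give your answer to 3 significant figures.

2450 km

Semi-major axis a = 6370 + 493 = 6863 km. Period T = 2π√(a³/μ) = 2π√(6863³/398600) = 5658.3 s = 94.30 min.
Node shift per orbit = (5658.3/86164) × 360° = 23.64°.
Equatorial spacing = 23.64 × 111.2 km/° = 2628 km.
At 21° latitude, spacing = 2628 × cos(21°) = 2454 km.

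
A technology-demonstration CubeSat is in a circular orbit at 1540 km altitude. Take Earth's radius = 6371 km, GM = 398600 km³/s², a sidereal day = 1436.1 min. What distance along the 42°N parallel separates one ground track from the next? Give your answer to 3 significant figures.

2420 km

Semi-major axis a = 6371 + 1540 = 7911 km. Period T = 2π√(a³/μ) = 2π√(7911³/398600) = 7002.6 s = 116.71 min.
Node shift per orbit = (7002.6/86166) × 360° = 29.26°.
Equatorial spacing = 29.26 × 111.2 km/° = 3253 km.
At 42° latitude, spacing = 3253 × cos(42°) = 2418 km.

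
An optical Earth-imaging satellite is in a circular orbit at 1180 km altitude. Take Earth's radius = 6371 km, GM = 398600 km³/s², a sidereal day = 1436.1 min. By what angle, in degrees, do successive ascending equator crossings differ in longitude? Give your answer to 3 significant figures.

27.3°

Semi-major axis a = 6371 + 1180 = 7551 km. Period T = 2π√(a³/μ) = 2π√(7551³/398600) = 6530.1 s = 108.83 min.
During one orbit Earth rotates (6530.1 / 86166) × 360° = 27.28°.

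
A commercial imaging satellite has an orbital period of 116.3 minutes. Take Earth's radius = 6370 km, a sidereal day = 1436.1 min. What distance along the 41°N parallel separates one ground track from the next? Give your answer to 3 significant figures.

2450 km

T = 116.3 min = 6978.0 s.
Node shift per orbit = (6978.0/86166) × 360° = 29.15°.
Equatorial spacing = 29.15 × 111.2 km/° = 3241 km.
At 41° latitude, spacing = 3241 × cos(41°) = 2446 km.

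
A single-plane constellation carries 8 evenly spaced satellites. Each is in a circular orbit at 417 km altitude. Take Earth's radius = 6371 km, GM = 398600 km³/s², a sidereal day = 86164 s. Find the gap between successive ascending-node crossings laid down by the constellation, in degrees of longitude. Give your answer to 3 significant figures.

Semi-major axis a = 6371 + 417 = 6788 km. Period T = 2π√(a³/μ) = 2π√(6788³/398600) = 5565.8 s = 92.76 min.
Single-satellite node shift = (5565.8/86164) × 360° = 23.25°.
With 8 satellites evenly phased, successive equator crossings are 23.25/8 = 2.907° apart.

2.91°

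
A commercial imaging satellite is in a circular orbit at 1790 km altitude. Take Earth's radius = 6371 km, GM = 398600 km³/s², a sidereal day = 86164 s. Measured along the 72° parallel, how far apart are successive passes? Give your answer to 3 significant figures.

Semi-major axis a = 6371 + 1790 = 8161 km. Period T = 2π√(a³/μ) = 2π√(8161³/398600) = 7337.1 s = 122.29 min.
Node shift per orbit = (7337.1/86164) × 360° = 30.66°.
Equatorial spacing = 30.66 × 111.2 km/° = 3409 km.
At 72° latitude, spacing = 3409 × cos(72°) = 1053 km.

1050 km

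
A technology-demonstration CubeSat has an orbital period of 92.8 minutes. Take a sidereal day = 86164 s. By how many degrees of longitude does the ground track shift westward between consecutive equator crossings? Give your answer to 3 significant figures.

23.3°

T = 92.8 min = 5568.0 s.
During one orbit Earth rotates (5568.0 / 86164) × 360° = 23.26°.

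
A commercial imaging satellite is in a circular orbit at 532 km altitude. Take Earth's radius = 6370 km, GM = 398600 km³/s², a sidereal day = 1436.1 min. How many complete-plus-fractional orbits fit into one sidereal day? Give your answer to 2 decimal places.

Semi-major axis a = 6370 + 532 = 6902 km. Period T = 2π√(a³/μ) = 2π√(6902³/398600) = 5706.6 s = 95.11 min.
Orbits per sidereal day = 86166 / 5706.6 = 15.099.

15.10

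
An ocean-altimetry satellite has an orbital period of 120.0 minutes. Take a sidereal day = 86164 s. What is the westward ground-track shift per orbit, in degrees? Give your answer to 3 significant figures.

30.1°

T = 120.0 min = 7200.0 s.
During one orbit Earth rotates (7200.0 / 86164) × 360° = 30.08°.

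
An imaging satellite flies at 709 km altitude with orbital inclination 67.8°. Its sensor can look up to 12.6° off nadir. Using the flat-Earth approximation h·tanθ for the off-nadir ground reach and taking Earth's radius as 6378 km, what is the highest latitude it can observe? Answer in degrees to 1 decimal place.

For a prograde orbit the ground track reaches latitude ±i = ±67.8°.
Sensor half-swath on the ground ≈ 709·tan(12.6°) = 158 km = 1.42° of latitude.
Maximum observable latitude ≈ 67.8 + 1.42 = 69.2°.

69.2°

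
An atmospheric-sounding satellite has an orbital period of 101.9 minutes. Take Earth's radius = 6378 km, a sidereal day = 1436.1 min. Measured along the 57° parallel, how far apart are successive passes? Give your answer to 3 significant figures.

T = 101.9 min = 6114.0 s.
Node shift per orbit = (6114.0/86166) × 360° = 25.54°.
Equatorial spacing = 25.54 × 111.3 km/° = 2844 km.
At 57° latitude, spacing = 2844 × cos(57°) = 1549 km.

1550 km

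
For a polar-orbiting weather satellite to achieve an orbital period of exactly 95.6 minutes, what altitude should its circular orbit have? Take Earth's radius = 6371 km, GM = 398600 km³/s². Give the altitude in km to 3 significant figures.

T = 95.6 min = 5736.0 s.
From T = 2π√(a³/μ): a = (μ T²/4π²)^(1/3) = (398600 × 5736.0² / 4π²)^(1/3) = 6926 km.
Altitude h = a − R = 6926 − 6371 = 555 km.

555 km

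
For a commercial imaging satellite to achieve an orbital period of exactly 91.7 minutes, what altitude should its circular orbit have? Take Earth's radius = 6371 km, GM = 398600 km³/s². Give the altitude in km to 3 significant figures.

T = 91.7 min = 5502.0 s.
From T = 2π√(a³/μ): a = (μ T²/4π²)^(1/3) = (398600 × 5502.0² / 4π²)^(1/3) = 6736 km.
Altitude h = a − R = 6736 − 6371 = 365 km.

365 km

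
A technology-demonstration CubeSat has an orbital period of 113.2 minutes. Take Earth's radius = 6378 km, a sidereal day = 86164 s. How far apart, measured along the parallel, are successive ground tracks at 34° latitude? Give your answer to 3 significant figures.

T = 113.2 min = 6792.0 s.
Node shift per orbit = (6792.0/86164) × 360° = 28.38°.
Equatorial spacing = 28.38 × 111.3 km/° = 3159 km.
At 34° latitude, spacing = 3159 × cos(34°) = 2619 km.

2620 km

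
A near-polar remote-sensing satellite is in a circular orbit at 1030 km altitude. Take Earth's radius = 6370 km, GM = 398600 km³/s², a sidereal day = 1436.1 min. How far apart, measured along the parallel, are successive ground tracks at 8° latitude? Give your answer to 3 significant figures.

Semi-major axis a = 6370 + 1030 = 7400 km. Period T = 2π√(a³/μ) = 2π√(7400³/398600) = 6335.2 s = 105.59 min.
Node shift per orbit = (6335.2/86166) × 360° = 26.47°.
Equatorial spacing = 26.47 × 111.2 km/° = 2943 km.
At 8° latitude, spacing = 2943 × cos(8°) = 2914 km.

2910 km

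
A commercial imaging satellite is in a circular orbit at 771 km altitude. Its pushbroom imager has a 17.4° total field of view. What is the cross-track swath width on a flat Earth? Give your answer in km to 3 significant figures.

236 km

Half-angle = 17.4°/2 = 8.7°.
Swath width ≈ 2h·tan(θ/2) = 2 × 771 × tan(8.7°) = 236.0 km.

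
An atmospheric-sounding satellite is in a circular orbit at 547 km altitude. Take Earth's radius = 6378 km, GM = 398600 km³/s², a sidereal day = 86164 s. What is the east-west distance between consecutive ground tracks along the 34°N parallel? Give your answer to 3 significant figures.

2210 km

Semi-major axis a = 6378 + 547 = 6925 km. Period T = 2π√(a³/μ) = 2π√(6925³/398600) = 5735.1 s = 95.58 min.
Node shift per orbit = (5735.1/86164) × 360° = 23.96°.
Equatorial spacing = 23.96 × 111.3 km/° = 2667 km.
At 34° latitude, spacing = 2667 × cos(34°) = 2211 km.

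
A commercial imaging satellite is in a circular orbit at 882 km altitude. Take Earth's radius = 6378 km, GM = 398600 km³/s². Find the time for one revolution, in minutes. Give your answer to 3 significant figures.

Semi-major axis a = 6378 + 882 = 7260 km. Period T = 2π√(a³/μ) = 2π√(7260³/398600) = 6156.2 s = 102.60 min.

103 min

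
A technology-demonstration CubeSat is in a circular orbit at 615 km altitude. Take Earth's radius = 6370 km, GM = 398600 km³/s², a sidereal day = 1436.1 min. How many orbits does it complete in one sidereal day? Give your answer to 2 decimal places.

14.83

Semi-major axis a = 6370 + 615 = 6985 km. Period T = 2π√(a³/μ) = 2π√(6985³/398600) = 5809.8 s = 96.83 min.
Orbits per sidereal day = 86166 / 5809.8 = 14.831.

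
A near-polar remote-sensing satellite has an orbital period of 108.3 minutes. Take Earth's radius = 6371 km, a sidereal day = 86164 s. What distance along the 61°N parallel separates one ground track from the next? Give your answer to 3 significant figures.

T = 108.3 min = 6498.0 s.
Node shift per orbit = (6498.0/86164) × 360° = 27.15°.
Equatorial spacing = 27.15 × 111.2 km/° = 3019 km.
At 61° latitude, spacing = 3019 × cos(61°) = 1464 km.

1460 km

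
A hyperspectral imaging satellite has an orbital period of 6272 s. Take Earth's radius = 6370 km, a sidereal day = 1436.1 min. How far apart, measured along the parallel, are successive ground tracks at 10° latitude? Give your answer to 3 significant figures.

Node shift per orbit = (6272.0/86166) × 360° = 26.20°.
Equatorial spacing = 26.20 × 111.2 km/° = 2913 km.
At 10° latitude, spacing = 2913 × cos(10°) = 2869 km.

2870 km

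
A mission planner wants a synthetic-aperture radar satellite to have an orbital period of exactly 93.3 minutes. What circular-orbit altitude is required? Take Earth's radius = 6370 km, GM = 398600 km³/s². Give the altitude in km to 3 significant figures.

444 km

T = 93.3 min = 5598.0 s.
From T = 2π√(a³/μ): a = (μ T²/4π²)^(1/3) = (398600 × 5598.0² / 4π²)^(1/3) = 6814 km.
Altitude h = a − R = 6814 − 6370 = 444 km.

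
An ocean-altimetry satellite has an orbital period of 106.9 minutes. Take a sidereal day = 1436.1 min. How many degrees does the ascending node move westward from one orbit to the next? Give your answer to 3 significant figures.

T = 106.9 min = 6414.0 s.
During one orbit Earth rotates (6414.0 / 86166) × 360° = 26.80°.

26.8°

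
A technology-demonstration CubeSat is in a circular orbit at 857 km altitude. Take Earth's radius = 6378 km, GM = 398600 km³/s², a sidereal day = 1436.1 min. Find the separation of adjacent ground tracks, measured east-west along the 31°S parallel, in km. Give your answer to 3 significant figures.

Semi-major axis a = 6378 + 857 = 7235 km. Period T = 2π√(a³/μ) = 2π√(7235³/398600) = 6124.5 s = 102.07 min.
Node shift per orbit = (6124.5/86166) × 360° = 25.59°.
Equatorial spacing = 25.59 × 111.3 km/° = 2848 km.
At 31° latitude, spacing = 2848 × cos(31°) = 2442 km.

2440 km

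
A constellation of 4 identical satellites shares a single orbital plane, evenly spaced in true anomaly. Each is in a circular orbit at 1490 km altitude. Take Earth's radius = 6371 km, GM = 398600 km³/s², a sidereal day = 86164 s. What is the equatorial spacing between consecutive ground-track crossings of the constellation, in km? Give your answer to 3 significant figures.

806 km

Semi-major axis a = 6371 + 1490 = 7861 km. Period T = 2π√(a³/μ) = 2π√(7861³/398600) = 6936.3 s = 115.61 min.
Single-satellite node shift = (6936.3/86164) × 360° = 28.98°.
With 4 satellites evenly phased, successive equator crossings are 28.98/4 = 7.245° apart.
That is 7.245 × 111.2 = 806 km at the equator.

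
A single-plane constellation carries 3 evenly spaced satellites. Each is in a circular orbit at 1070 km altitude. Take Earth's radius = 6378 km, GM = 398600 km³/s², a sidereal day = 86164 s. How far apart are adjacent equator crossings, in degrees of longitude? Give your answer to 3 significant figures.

8.91°

Semi-major axis a = 6378 + 1070 = 7448 km. Period T = 2π√(a³/μ) = 2π√(7448³/398600) = 6396.9 s = 106.62 min.
Single-satellite node shift = (6396.9/86164) × 360° = 26.73°.
With 3 satellites evenly phased, successive equator crossings are 26.73/3 = 8.909° apart.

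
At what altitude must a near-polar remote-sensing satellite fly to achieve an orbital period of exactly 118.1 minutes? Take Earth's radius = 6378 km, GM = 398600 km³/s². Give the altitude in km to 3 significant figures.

1600 km

T = 118.1 min = 7086.0 s.
From T = 2π√(a³/μ): a = (μ T²/4π²)^(1/3) = (398600 × 7086.0² / 4π²)^(1/3) = 7974 km.
Altitude h = a − R = 7974 − 6378 = 1596 km.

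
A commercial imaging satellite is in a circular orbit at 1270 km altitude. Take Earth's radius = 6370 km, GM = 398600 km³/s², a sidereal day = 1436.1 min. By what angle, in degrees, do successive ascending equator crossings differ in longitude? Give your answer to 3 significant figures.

27.8°

Semi-major axis a = 6370 + 1270 = 7640 km. Period T = 2π√(a³/μ) = 2π√(7640³/398600) = 6645.9 s = 110.76 min.
During one orbit Earth rotates (6645.9 / 86166) × 360° = 27.77°.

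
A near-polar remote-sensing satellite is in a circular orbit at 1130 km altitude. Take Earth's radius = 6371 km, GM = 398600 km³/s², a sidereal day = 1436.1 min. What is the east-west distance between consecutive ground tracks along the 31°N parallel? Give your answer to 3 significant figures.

Semi-major axis a = 6371 + 1130 = 7501 km. Period T = 2π√(a³/μ) = 2π√(7501³/398600) = 6465.3 s = 107.76 min.
Node shift per orbit = (6465.3/86166) × 360° = 27.01°.
Equatorial spacing = 27.01 × 111.2 km/° = 3004 km.
At 31° latitude, spacing = 3004 × cos(31°) = 2575 km.

2570 km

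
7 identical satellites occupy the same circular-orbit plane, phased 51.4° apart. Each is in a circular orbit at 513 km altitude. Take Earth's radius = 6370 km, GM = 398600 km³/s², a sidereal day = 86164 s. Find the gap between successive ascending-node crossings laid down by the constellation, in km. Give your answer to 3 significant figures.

Semi-major axis a = 6370 + 513 = 6883 km. Period T = 2π√(a³/μ) = 2π√(6883³/398600) = 5683.0 s = 94.72 min.
Single-satellite node shift = (5683.0/86164) × 360° = 23.74°.
With 7 satellites evenly phased, successive equator crossings are 23.74/7 = 3.392° apart.
That is 3.392 × 111.2 = 377 km at the equator.

377 km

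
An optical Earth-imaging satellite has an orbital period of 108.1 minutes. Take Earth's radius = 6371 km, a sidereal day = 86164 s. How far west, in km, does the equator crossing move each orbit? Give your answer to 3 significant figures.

T = 108.1 min = 6486.0 s.
During one orbit Earth rotates (6486.0 / 86164) × 360° = 27.10°.
At the equator that is 27.10° × (2π·6371/360) km/° = 27.10 × 111.2 = 3013 km.

3010 km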